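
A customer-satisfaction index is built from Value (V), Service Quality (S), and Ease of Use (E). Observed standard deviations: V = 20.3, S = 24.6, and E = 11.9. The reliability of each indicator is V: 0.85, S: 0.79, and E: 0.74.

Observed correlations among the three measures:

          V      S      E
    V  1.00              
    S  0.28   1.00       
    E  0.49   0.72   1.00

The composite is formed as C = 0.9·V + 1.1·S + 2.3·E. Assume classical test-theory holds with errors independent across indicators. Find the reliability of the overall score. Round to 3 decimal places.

Var(C) = 0.9²·20.3² + 1.1²·24.6² + 2.3²·11.9² + 2·[0.99·20.3·24.6·0.28 + 2.07·20.3·11.9·0.49 + 2.53·24.6·11.9·0.72] = 1815.15 + 1833.42 = 3648.57.
With uncorrelated errors the cross-covariances are all true-score covariance, so they carry over unchanged; only the diagonal terms shrink to ρᵢσᵢ².
True-score variance = [0.9²·20.3²·0.85 + 1.1²·24.6²·0.79 + 2.3²·11.9²·0.74] + 1833.42 = 1416.54 + 1833.42 = 3249.96.
Reliability = 3249.96 / 3648.57 = 0.891.

0.891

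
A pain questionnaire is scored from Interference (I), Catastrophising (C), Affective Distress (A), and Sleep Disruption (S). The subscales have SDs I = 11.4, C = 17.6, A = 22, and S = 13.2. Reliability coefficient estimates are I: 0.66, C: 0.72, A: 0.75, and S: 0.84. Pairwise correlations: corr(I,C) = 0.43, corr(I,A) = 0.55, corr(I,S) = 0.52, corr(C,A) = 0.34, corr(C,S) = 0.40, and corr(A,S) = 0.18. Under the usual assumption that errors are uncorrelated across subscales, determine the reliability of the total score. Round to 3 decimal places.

0.876

Var(I+C+A+S) = 11.4² + 17.6² + 22² + 13.2² + 2·[11.4·17.6·0.43 + 11.4·22·0.55 + 11.4·13.2·0.52 + 17.6·22·0.34 + 17.6·13.2·0.40 + 22·13.2·0.18] = 1097.96 + 1158.63 = 2256.59.
Because errors are independent across components, Cov(Tᵢ,Tⱼ) = Cov(Xᵢ,Xⱼ); the off-diagonal part of the true-score variance is the same as above.
True-score variance = [11.4²·0.66 + 17.6²·0.72 + 22²·0.75 + 13.2²·0.84] + 1158.63 = 818.162 + 1158.63 = 1976.79.
Reliability = 1976.79 / 2256.59 = 0.876.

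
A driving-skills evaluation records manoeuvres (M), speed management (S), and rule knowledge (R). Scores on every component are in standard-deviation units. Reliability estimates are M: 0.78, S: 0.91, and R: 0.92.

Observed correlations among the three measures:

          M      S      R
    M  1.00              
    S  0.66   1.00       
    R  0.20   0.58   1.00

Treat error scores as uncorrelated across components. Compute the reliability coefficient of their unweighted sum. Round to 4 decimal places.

Var(M+S+R) = 3 + 2·[0.66 + 0.20 + 0.58] = 3 + 2.88 = 5.88.
Under uncorrelated errors the observed covariances equal the true-score covariances, so only the own-variance terms attenuate.
True-score variance = [0.78 + 0.91 + 0.92] + 2.88 = 2.61 + 2.88 = 5.49.
Reliability = 5.49 / 5.88 = 0.9337.

0.9337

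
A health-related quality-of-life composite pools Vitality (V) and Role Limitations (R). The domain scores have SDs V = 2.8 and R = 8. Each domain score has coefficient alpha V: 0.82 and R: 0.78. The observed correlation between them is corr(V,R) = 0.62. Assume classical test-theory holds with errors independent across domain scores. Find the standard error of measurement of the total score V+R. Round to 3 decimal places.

Var(total) = 71.84 + 27.776 = 99.616.
True-score variance = 56.3488 + 27.776 = 84.1248, so reliability = 0.8445.
Error variance = 99.616 − 84.1248 = 15.4912; SEM = √15.4912 = 3.936.

3.936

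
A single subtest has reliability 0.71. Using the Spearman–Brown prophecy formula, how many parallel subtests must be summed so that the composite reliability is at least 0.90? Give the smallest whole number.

k ≥ ρ*(1−ρ₁)/(ρ₁(1−ρ*)) = 0.90·0.29 / (0.71·0.10) = 3.676.
Smallest integer k = 4.

4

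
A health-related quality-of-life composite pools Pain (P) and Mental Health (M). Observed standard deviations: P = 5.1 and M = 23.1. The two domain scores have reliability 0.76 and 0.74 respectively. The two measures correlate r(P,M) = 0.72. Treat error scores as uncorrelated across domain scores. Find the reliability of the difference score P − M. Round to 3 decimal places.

0.628

Var(P−M) = 5.1² + 23.1² − 2·5.1·23.1·0.72 = 559.62 − 169.646 = 389.974.
Under uncorrelated errors the observed covariances equal the true-score covariances, so only the own-variance terms attenuate.
True-score variance = [5.1²·0.76 + 23.1²·0.74] − 169.646 = 414.639 − 169.646 = 244.993.
Reliability = 244.993 / 389.974 = 0.628.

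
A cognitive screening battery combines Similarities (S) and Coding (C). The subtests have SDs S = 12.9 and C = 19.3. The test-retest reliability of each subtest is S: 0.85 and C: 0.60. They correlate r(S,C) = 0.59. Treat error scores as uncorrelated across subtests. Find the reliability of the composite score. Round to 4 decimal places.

0.7911

Var(S+C) = 12.9² + 19.3² + 2·[12.9·19.3·0.59] = 538.9 + 293.785 = 832.685.
Because errors are independent across components, Cov(Tᵢ,Tⱼ) = Cov(Xᵢ,Xⱼ); the off-diagonal part of the true-score variance is the same as above.
True-score variance = [12.9²·0.85 + 19.3²·0.60] + 293.785 = 364.942 + 293.785 = 658.727.
Reliability = 658.727 / 832.685 = 0.7911.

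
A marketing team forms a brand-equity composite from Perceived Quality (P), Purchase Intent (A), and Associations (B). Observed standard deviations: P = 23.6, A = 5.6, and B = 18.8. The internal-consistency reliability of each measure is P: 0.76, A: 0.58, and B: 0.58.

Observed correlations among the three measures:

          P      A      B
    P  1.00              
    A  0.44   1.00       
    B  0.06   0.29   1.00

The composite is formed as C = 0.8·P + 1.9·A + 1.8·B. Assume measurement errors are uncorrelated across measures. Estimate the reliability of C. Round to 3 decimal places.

Var(C) = 0.8²·23.6² + 1.9²·5.6² + 1.8²·18.8² + 2·[1.52·23.6·5.6·0.44 + 1.44·23.6·18.8·0.06 + 3.42·5.6·18.8·0.29] = 1614.81 + 462.279 = 2077.09.
Because errors are independent across components, Cov(Tᵢ,Tⱼ) = Cov(Xᵢ,Xⱼ); the off-diagonal part of the true-score variance is the same as above.
True-score variance = [0.8²·23.6²·0.76 + 1.9²·5.6²·0.58 + 1.8²·18.8²·0.58] + 462.279 = 1000.75 + 462.279 = 1463.03.
Reliability = 1463.03 / 2077.09 = 0.704.

0.704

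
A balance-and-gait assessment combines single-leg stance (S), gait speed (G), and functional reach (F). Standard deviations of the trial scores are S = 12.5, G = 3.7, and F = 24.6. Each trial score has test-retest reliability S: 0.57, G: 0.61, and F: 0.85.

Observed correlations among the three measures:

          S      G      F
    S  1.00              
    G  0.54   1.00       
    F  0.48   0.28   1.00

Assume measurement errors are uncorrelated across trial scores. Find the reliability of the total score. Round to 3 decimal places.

0.861

Var(S+G+F) = 12.5² + 3.7² + 24.6² + 2·[12.5·3.7·0.54 + 12.5·24.6·0.48 + 3.7·24.6·0.28] = 775.1 + 396.121 = 1171.22.
With uncorrelated errors the cross-covariances are all true-score covariance, so they carry over unchanged; only the diagonal terms shrink to ρᵢσᵢ².
True-score variance = [12.5²·0.57 + 3.7²·0.61 + 24.6²·0.85] + 396.121 = 611.799 + 396.121 = 1007.92.
Reliability = 1007.92 / 1171.22 = 0.861.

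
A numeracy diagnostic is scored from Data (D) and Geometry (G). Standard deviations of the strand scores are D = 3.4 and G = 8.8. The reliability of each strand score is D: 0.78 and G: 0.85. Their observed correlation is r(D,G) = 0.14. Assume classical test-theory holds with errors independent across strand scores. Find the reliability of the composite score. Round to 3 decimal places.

Var(D+G) = 3.4² + 8.8² + 2·[3.4·8.8·0.14] = 89 + 8.3776 = 97.3776.
With uncorrelated errors the cross-covariances are all true-score covariance, so they carry over unchanged; only the diagonal terms shrink to ρᵢσᵢ².
True-score variance = [3.4²·0.78 + 8.8²·0.85] + 8.3776 = 74.8408 + 8.3776 = 83.2184.
Reliability = 83.2184 / 97.3776 = 0.855.

0.855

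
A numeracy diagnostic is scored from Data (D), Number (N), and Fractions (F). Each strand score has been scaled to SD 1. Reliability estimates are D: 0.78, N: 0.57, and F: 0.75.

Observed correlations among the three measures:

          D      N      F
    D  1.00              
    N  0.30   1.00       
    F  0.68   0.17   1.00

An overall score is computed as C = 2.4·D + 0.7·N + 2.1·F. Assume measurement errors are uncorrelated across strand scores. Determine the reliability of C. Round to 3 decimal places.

Var(C) = 2.4² + 0.7² + 2.1² + 2·[1.68·0.30 + 5.04·0.68 + 1.47·0.17] = 10.66 + 8.3622 = 19.0222.
Under uncorrelated errors the observed covariances equal the true-score covariances, so only the own-variance terms attenuate.
True-score variance = [2.4²·0.78 + 0.7²·0.57 + 2.1²·0.75] + 8.3622 = 8.0796 + 8.3622 = 16.4418.
Reliability = 16.4418 / 19.0222 = 0.864.

0.864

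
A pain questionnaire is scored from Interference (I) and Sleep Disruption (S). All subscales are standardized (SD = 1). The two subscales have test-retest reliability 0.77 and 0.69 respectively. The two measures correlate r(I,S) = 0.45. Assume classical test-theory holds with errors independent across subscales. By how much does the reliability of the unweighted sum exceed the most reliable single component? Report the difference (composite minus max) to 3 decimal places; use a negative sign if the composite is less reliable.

Var(sum) = 2 + 0.9 = 2.9; true-score variance = 1.46 + 0.9 = 2.36; composite reliability = 0.8138.
Max component reliability = 0.7700.
Difference = 0.8138 − 0.7700 = 0.044.

0.044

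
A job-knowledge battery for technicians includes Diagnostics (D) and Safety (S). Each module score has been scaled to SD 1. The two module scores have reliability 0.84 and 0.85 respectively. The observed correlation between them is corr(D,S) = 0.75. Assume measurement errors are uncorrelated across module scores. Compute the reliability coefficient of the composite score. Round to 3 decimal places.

0.911

Var(D+S) = 2 + 2·[0.75] = 2 + 1.5 = 3.5.
Under uncorrelated errors the observed covariances equal the true-score covariances, so only the own-variance terms attenuate.
True-score variance = [0.84 + 0.85] + 1.5 = 1.69 + 1.5 = 3.19.
Reliability = 3.19 / 3.5 = 0.911.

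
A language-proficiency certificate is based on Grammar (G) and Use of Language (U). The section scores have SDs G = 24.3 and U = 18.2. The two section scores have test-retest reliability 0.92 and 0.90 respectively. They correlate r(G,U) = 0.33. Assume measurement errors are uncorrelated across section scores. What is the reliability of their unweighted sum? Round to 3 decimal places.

0.934

Var(G+U) = 24.3² + 18.2² + 2·[24.3·18.2·0.33] = 921.73 + 291.892 = 1213.62.
Under uncorrelated errors the observed covariances equal the true-score covariances, so only the own-variance terms attenuate.
True-score variance = [24.3²·0.92 + 18.2²·0.90] + 291.892 = 841.367 + 291.892 = 1133.26.
Reliability = 1133.26 / 1213.62 = 0.934.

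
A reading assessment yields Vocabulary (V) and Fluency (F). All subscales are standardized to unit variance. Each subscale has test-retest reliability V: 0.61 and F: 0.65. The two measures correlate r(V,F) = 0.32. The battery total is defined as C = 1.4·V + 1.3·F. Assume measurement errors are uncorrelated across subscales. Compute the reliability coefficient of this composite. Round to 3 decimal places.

Var(C) = 1.4² + 1.3² + 2·[1.82·0.32] = 3.65 + 1.1648 = 4.8148.
Under uncorrelated errors the observed covariances equal the true-score covariances, so only the own-variance terms attenuate.
True-score variance = [1.4²·0.61 + 1.3²·0.65] + 1.1648 = 2.2941 + 1.1648 = 3.4589.
Reliability = 3.4589 / 4.8148 = 0.718.

0.718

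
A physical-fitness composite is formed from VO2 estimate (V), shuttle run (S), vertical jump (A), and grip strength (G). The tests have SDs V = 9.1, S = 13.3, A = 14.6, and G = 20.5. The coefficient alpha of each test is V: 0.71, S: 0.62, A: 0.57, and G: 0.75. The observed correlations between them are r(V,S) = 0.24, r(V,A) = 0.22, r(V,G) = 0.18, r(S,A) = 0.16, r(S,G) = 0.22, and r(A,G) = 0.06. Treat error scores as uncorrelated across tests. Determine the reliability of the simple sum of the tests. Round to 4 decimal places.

0.7776

Var(V+S+A+G) = 9.1² + 13.3² + 14.6² + 20.5² + 2·[9.1·13.3·0.24 + 9.1·14.6·0.22 + 9.1·20.5·0.18 + 13.3·14.6·0.16 + 13.3·20.5·0.22 + 14.6·20.5·0.06] = 893.11 + 401.73 = 1294.84.
Under uncorrelated errors the observed covariances equal the true-score covariances, so only the own-variance terms attenuate.
True-score variance = [9.1²·0.71 + 13.3²·0.62 + 14.6²·0.57 + 20.5²·0.75] + 401.73 = 605.156 + 401.73 = 1006.89.
Reliability = 1006.89 / 1294.84 = 0.7776.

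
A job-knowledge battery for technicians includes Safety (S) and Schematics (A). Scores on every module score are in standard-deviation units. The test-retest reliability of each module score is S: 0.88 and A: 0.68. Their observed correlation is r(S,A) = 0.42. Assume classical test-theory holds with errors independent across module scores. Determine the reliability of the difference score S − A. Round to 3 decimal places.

Var(S−A) = 1 + 1 − 2·0.42 = 2 − 0.84 = 1.16.
With uncorrelated errors the cross-covariances are all true-score covariance, so they carry over unchanged; only the diagonal terms shrink to ρᵢσᵢ².
True-score variance = [0.88 + 0.68] − 0.84 = 1.56 − 0.84 = 0.72.
Reliability = 0.72 / 1.16 = 0.621.

0.621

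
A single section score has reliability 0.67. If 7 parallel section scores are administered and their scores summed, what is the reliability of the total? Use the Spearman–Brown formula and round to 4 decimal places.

0.9343

ρ_k = kρ / (1 + (k−1)ρ) = 7·0.67 / (1 + 6·0.67) = 4.690 / 5.020 = 0.9343.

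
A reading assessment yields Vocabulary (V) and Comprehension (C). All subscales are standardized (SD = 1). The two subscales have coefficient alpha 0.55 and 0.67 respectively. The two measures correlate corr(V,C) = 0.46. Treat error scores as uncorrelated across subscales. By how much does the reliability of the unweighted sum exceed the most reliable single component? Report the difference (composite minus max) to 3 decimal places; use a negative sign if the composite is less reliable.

Var(sum) = 2 + 0.92 = 2.92; true-score variance = 1.22 + 0.92 = 2.14; composite reliability = 0.7329.
Max component reliability = 0.6700.
Difference = 0.7329 − 0.6700 = 0.063.

0.063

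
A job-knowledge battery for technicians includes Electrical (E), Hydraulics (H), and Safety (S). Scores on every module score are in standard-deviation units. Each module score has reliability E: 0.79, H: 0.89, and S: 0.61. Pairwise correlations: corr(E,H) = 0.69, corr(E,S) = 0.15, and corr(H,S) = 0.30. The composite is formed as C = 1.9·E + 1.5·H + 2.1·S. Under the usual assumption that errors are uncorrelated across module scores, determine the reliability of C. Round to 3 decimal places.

0.842

Var(C) = 1.9² + 1.5² + 2.1² + 2·[2.85·0.69 + 3.99·0.15 + 3.15·0.30] = 10.27 + 7.02 = 17.29.
Under uncorrelated errors the observed covariances equal the true-score covariances, so only the own-variance terms attenuate.
True-score variance = [1.9²·0.79 + 1.5²·0.89 + 2.1²·0.61] + 7.02 = 7.5445 + 7.02 = 14.5645.
Reliability = 14.5645 / 17.29 = 0.842.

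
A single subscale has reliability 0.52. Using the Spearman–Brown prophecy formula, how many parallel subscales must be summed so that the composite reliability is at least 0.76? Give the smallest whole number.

k ≥ ρ*(1−ρ₁)/(ρ₁(1−ρ*)) = 0.76·0.48 / (0.52·0.24) = 2.923.
Smallest integer k = 3.

3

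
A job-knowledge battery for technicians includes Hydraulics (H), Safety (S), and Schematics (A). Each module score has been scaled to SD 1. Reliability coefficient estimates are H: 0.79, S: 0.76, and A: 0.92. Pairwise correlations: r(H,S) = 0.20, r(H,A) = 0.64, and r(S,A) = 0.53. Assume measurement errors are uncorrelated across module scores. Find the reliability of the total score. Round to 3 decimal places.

0.908

Var(H+S+A) = 3 + 2·[0.20 + 0.64 + 0.53] = 3 + 2.74 = 5.74.
Under uncorrelated errors the observed covariances equal the true-score covariances, so only the own-variance terms attenuate.
True-score variance = [0.79 + 0.76 + 0.92] + 2.74 = 2.47 + 2.74 = 5.21.
Reliability = 5.21 / 5.74 = 0.908.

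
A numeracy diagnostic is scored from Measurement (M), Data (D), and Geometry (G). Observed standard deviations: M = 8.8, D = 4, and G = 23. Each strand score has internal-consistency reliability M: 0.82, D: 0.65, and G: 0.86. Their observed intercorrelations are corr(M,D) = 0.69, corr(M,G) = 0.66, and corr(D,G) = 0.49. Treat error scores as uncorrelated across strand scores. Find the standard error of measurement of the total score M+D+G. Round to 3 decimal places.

9.675

Var(total) = 622.44 + 405.904 = 1028.34.
True-score variance = 528.841 + 405.904 = 934.745, so reliability = 0.9090.
Error variance = 1028.34 − 934.745 = 93.5992; SEM = √93.5992 = 9.675.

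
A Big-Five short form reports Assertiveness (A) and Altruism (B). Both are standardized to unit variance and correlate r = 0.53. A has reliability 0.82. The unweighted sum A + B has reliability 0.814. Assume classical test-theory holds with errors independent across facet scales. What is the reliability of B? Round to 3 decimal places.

0.611

Var(A+B) = 2 + 2·0.53 = 3.060.
True-score variance = ρ_A + ρ_B + 2·0.53, so 0.814 = (0.82 + ρ_B + 1.06) / 3.060.
ρ_B = 0.814·3.060 − 0.82 − 1.06 = 0.611.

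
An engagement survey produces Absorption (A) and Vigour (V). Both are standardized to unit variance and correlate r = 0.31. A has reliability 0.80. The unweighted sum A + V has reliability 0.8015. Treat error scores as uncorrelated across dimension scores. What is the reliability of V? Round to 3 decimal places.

Var(A+V) = 2 + 2·0.31 = 2.620.
True-score variance = ρ_A + ρ_V + 2·0.31, so 0.8015 = (0.80 + ρ_V + 0.62) / 2.620.
ρ_V = 0.8015·2.620 − 0.80 − 0.62 = 0.680.

0.680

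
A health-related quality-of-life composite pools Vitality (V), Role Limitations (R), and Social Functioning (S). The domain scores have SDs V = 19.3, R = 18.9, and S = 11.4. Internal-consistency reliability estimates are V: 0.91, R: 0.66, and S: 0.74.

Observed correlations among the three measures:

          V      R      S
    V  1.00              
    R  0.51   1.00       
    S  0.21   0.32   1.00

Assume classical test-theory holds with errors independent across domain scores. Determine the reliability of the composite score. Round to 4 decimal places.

Var(V+R+S) = 19.3² + 18.9² + 11.4² + 2·[19.3·18.9·0.51 + 19.3·11.4·0.21 + 18.9·11.4·0.32] = 859.66 + 602.368 = 1462.03.
With uncorrelated errors the cross-covariances are all true-score covariance, so they carry over unchanged; only the diagonal terms shrink to ρᵢσᵢ².
True-score variance = [19.3²·0.91 + 18.9²·0.66 + 11.4²·0.74] + 602.368 = 670.895 + 602.368 = 1273.26.
Reliability = 1273.26 / 1462.03 = 0.8709.

0.8709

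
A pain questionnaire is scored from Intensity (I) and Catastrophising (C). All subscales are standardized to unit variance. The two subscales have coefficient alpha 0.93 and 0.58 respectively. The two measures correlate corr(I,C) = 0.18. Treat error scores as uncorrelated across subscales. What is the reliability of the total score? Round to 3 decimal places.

0.792

Var(I+C) = 2 + 2·[0.18] = 2 + 0.36 = 2.36.
Because errors are independent across components, Cov(Tᵢ,Tⱼ) = Cov(Xᵢ,Xⱼ); the off-diagonal part of the true-score variance is the same as above.
True-score variance = [0.93 + 0.58] + 0.36 = 1.51 + 0.36 = 1.87.
Reliability = 1.87 / 2.36 = 0.792.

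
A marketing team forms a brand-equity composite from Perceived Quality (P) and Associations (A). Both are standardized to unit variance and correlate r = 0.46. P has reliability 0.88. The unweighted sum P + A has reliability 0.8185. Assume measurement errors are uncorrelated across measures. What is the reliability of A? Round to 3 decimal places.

0.590

Var(P+A) = 2 + 2·0.46 = 2.920.
True-score variance = ρ_P + ρ_A + 2·0.46, so 0.8185 = (0.88 + ρ_A + 0.92) / 2.920.
ρ_A = 0.8185·2.920 − 0.88 − 0.92 = 0.590.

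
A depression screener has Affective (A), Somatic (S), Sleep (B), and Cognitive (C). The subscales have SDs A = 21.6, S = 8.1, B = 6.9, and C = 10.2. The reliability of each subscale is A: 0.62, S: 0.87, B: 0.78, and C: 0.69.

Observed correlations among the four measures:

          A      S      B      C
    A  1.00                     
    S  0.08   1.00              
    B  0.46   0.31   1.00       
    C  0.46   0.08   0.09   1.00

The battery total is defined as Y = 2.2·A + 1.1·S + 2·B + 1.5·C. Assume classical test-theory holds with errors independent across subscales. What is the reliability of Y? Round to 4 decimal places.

0.7681

Var(Y) = 2.2²·21.6² + 1.1²·8.1² + 2²·6.9² + 1.5²·10.2² + 2·[2.42·21.6·8.1·0.08 + 4.4·21.6·6.9·0.46 + 3.3·21.6·10.2·0.46 + 2.2·8.1·6.9·0.31 + 1.65·8.1·10.2·0.08 + 3·6.9·10.2·0.09] = 2762.07 + 1476 = 4238.07.
Because errors are independent across components, Cov(Tᵢ,Tⱼ) = Cov(Xᵢ,Xⱼ); the off-diagonal part of the true-score variance is the same as above.
True-score variance = [2.2²·21.6²·0.62 + 1.1²·8.1²·0.87 + 2²·6.9²·0.78 + 1.5²·10.2²·0.69] + 1476 = 1779.19 + 1476 = 3255.19.
Reliability = 3255.19 / 4238.07 = 0.7681.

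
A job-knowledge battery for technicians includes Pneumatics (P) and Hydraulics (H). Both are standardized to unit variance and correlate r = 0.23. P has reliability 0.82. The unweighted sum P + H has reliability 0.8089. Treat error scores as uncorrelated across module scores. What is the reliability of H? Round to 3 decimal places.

0.710

Var(P+H) = 2 + 2·0.23 = 2.460.
True-score variance = ρ_P + ρ_H + 2·0.23, so 0.8089 = (0.82 + ρ_H + 0.46) / 2.460.
ρ_H = 0.8089·2.460 − 0.82 − 0.46 = 0.710.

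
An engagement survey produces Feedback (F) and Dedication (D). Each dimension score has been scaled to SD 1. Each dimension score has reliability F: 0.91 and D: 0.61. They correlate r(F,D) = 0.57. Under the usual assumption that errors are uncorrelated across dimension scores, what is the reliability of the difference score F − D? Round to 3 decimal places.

Var(F−D) = 1 + 1 − 2·0.57 = 2 − 1.14 = 0.86.
Under uncorrelated errors the observed covariances equal the true-score covariances, so only the own-variance terms attenuate.
True-score variance = [0.91 + 0.61] − 1.14 = 1.52 − 1.14 = 0.38.
Reliability = 0.38 / 0.86 = 0.442.

0.442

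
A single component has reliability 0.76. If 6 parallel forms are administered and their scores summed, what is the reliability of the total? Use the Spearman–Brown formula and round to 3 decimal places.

ρ_k = kρ / (1 + (k−1)ρ) = 6·0.76 / (1 + 5·0.76) = 4.560 / 4.800 = 0.950.

0.950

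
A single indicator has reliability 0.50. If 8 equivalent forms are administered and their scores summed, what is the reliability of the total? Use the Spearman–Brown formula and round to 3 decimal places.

ρ_k = kρ / (1 + (k−1)ρ) = 8·0.50 / (1 + 7·0.50) = 4.000 / 4.500 = 0.889.

0.889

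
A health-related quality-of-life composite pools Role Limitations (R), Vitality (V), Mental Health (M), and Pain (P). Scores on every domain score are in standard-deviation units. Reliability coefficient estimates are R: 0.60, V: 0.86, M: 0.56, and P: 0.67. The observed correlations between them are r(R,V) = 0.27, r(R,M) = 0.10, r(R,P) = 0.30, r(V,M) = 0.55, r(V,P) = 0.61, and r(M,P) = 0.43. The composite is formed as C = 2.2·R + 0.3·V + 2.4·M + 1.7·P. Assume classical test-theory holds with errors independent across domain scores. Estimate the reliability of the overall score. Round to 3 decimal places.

Var(C) = 2.2² + 0.3² + 2.4² + 1.7² + 2·[0.66·0.27 + 5.28·0.10 + 3.74·0.30 + 0.72·0.55 + 0.51·0.61 + 4.08·0.43] = 13.58 + 8.5794 = 22.1594.
With uncorrelated errors the cross-covariances are all true-score covariance, so they carry over unchanged; only the diagonal terms shrink to ρᵢσᵢ².
True-score variance = [2.2²·0.60 + 0.3²·0.86 + 2.4²·0.56 + 1.7²·0.67] + 8.5794 = 8.1433 + 8.5794 = 16.7227.
Reliability = 16.7227 / 22.1594 = 0.755.

0.755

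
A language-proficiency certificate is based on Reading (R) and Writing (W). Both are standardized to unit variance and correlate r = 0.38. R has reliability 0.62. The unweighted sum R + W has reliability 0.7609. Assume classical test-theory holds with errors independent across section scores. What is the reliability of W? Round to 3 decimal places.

0.720

Var(R+W) = 2 + 2·0.38 = 2.760.
True-score variance = ρ_R + ρ_W + 2·0.38, so 0.7609 = (0.62 + ρ_W + 0.76) / 2.760.
ρ_W = 0.7609·2.760 − 0.62 − 0.76 = 0.720.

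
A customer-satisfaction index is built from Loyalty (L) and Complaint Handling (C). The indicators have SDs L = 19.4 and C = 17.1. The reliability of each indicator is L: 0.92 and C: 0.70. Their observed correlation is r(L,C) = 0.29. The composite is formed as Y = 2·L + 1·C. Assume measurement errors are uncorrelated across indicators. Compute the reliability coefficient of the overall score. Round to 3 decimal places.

Var(Y) = 2²·19.4² + 17.1² + 2·[2·19.4·17.1·0.29] = 1797.85 + 384.818 = 2182.67.
With uncorrelated errors the cross-covariances are all true-score covariance, so they carry over unchanged; only the diagonal terms shrink to ρᵢσᵢ².
True-score variance = [2²·19.4²·0.92 + 17.1²·0.70] + 384.818 = 1589.69 + 384.818 = 1974.51.
Reliability = 1974.51 / 2182.67 = 0.905.

0.905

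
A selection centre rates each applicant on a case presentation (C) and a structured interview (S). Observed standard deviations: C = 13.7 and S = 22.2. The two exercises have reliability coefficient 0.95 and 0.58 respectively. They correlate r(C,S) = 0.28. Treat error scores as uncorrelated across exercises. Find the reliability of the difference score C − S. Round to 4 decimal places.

Var(C−S) = 13.7² + 22.2² − 2·13.7·22.2·0.28 = 680.53 − 170.318 = 510.212.
With uncorrelated errors the cross-covariances are all true-score covariance, so they carry over unchanged; only the diagonal terms shrink to ρᵢσᵢ².
True-score variance = [13.7²·0.95 + 22.2²·0.58] − 170.318 = 464.153 − 170.318 = 293.834.
Reliability = 293.834 / 510.212 = 0.5759.

0.5759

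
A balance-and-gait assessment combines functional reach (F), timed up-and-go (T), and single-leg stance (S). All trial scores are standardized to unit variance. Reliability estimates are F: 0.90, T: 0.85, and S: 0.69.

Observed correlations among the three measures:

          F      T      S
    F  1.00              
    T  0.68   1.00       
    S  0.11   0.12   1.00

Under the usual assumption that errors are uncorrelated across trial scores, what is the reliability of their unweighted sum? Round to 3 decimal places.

Var(F+T+S) = 3 + 2·[0.68 + 0.11 + 0.12] = 3 + 1.82 = 4.82.
With uncorrelated errors the cross-covariances are all true-score covariance, so they carry over unchanged; only the diagonal terms shrink to ρᵢσᵢ².
True-score variance = [0.90 + 0.85 + 0.69] + 1.82 = 2.44 + 1.82 = 4.26.
Reliability = 4.26 / 4.82 = 0.884.

0.884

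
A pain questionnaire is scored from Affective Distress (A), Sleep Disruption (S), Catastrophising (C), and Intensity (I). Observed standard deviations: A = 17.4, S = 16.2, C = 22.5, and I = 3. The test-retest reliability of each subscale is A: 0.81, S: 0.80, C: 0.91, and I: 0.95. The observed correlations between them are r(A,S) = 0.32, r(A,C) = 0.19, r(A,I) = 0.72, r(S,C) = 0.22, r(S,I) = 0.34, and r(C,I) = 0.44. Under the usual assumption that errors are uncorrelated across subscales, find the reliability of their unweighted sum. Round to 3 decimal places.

Var(A+S+C+I) = 17.4² + 16.2² + 22.5² + 3² + 2·[17.4·16.2·0.32 + 17.4·22.5·0.19 + 17.4·3·0.72 + 16.2·22.5·0.22 + 16.2·3·0.34 + 22.5·3·0.44] = 1080.45 + 657.169 = 1737.62.
With uncorrelated errors the cross-covariances are all true-score covariance, so they carry over unchanged; only the diagonal terms shrink to ρᵢσᵢ².
True-score variance = [17.4²·0.81 + 16.2²·0.80 + 22.5²·0.91 + 3²·0.95] + 657.169 = 924.425 + 657.169 = 1581.59.
Reliability = 1581.59 / 1737.62 = 0.910.

0.910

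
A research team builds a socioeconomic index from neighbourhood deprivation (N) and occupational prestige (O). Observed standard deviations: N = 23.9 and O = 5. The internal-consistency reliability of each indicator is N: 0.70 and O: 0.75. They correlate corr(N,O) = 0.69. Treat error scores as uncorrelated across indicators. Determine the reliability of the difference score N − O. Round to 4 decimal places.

0.5882

Var(N−O) = 23.9² + 5² − 2·23.9·5·0.69 = 596.21 − 164.91 = 431.3.
Because errors are independent across components, Cov(Tᵢ,Tⱼ) = Cov(Xᵢ,Xⱼ); the off-diagonal part of the true-score variance is the same as above.
True-score variance = [23.9²·0.70 + 5²·0.75] − 164.91 = 418.597 − 164.91 = 253.687.
Reliability = 253.687 / 431.3 = 0.5882.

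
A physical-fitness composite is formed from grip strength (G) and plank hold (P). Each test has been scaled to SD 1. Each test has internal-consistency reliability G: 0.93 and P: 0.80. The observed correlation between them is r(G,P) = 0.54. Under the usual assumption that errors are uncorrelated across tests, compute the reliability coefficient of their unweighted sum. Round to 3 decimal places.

0.912

Var(G+P) = 2 + 2·[0.54] = 2 + 1.08 = 3.08.
With uncorrelated errors the cross-covariances are all true-score covariance, so they carry over unchanged; only the diagonal terms shrink to ρᵢσᵢ².
True-score variance = [0.93 + 0.80] + 1.08 = 1.73 + 1.08 = 2.81.
Reliability = 2.81 / 3.08 = 0.912.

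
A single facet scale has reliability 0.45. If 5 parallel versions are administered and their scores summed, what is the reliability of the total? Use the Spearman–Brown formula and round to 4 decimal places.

0.8036

ρ_k = kρ / (1 + (k−1)ρ) = 5·0.45 / (1 + 4·0.45) = 2.250 / 2.800 = 0.8036.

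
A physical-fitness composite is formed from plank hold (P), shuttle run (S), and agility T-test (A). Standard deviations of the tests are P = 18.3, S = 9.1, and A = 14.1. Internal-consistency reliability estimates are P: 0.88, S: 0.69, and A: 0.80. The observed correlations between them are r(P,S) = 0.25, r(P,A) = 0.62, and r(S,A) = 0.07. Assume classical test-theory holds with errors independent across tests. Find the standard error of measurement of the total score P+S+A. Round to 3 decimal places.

Var(total) = 616.51 + 421.186 = 1037.7.
True-score variance = 510.89 + 421.186 = 932.076, so reliability = 0.8982.
Error variance = 1037.7 − 932.076 = 105.62; SEM = √105.62 = 10.277.

10.277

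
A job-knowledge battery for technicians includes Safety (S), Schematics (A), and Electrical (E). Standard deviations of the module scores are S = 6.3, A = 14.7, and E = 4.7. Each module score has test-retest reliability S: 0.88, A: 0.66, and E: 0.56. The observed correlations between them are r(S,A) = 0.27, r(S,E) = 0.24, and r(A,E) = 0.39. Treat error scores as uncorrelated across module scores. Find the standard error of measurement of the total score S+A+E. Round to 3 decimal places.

Var(total) = 277.87 + 118.112 = 395.982.
True-score variance = 189.917 + 118.112 = 308.029, so reliability = 0.7779.
Error variance = 395.982 − 308.029 = 87.953; SEM = √87.953 = 9.378.

9.378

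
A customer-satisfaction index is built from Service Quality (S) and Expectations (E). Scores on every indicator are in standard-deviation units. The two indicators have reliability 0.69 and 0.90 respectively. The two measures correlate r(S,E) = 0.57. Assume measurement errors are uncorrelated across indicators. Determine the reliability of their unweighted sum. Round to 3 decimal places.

0.869

Var(S+E) = 2 + 2·[0.57] = 2 + 1.14 = 3.14.
With uncorrelated errors the cross-covariances are all true-score covariance, so they carry over unchanged; only the diagonal terms shrink to ρᵢσᵢ².
True-score variance = [0.69 + 0.90] + 1.14 = 1.59 + 1.14 = 2.73.
Reliability = 2.73 / 3.14 = 0.869.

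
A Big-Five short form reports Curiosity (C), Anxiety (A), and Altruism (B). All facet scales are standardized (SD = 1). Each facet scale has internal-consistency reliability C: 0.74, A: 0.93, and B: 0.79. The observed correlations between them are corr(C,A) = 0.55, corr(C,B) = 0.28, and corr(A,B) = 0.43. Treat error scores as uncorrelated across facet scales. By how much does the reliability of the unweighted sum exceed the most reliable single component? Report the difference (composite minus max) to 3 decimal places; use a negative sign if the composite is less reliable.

-0.028

Var(sum) = 3 + 2.52 = 5.52; true-score variance = 2.46 + 2.52 = 4.98; composite reliability = 0.9022.
Max component reliability = 0.9300.
Difference = 0.9022 − 0.9300 = -0.028.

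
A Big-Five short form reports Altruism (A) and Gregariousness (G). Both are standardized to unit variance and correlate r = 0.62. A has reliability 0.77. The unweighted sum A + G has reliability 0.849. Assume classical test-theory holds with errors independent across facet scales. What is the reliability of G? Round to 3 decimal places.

Var(A+G) = 2 + 2·0.62 = 3.240.
True-score variance = ρ_A + ρ_G + 2·0.62, so 0.849 = (0.77 + ρ_G + 1.24) / 3.240.
ρ_G = 0.849·3.240 − 0.77 − 1.24 = 0.741.

0.741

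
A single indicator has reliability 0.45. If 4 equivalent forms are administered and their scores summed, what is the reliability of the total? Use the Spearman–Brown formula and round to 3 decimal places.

0.766

ρ_k = kρ / (1 + (k−1)ρ) = 4·0.45 / (1 + 3·0.45) = 1.800 / 2.350 = 0.766.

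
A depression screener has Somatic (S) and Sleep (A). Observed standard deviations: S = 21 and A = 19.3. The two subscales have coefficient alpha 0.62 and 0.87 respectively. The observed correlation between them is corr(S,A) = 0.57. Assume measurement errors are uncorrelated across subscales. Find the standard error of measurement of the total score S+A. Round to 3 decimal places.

Var(total) = 813.49 + 462.042 = 1275.53.
True-score variance = 597.486 + 462.042 = 1059.53, so reliability = 0.8307.
Error variance = 1275.53 − 1059.53 = 216.004; SEM = √216.004 = 14.697.

14.697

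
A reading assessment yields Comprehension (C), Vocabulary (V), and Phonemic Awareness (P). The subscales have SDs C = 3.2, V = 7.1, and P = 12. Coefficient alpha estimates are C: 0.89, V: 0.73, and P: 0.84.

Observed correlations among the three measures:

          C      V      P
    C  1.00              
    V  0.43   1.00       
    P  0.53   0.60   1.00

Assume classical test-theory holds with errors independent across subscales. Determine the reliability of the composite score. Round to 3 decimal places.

Var(C+V+P) = 3.2² + 7.1² + 12² + 2·[3.2·7.1·0.43 + 3.2·12·0.53 + 7.1·12·0.60] = 204.65 + 162.483 = 367.133.
With uncorrelated errors the cross-covariances are all true-score covariance, so they carry over unchanged; only the diagonal terms shrink to ρᵢσᵢ².
True-score variance = [3.2²·0.89 + 7.1²·0.73 + 12²·0.84] + 162.483 = 166.873 + 162.483 = 329.356.
Reliability = 329.356 / 367.133 = 0.897.

0.897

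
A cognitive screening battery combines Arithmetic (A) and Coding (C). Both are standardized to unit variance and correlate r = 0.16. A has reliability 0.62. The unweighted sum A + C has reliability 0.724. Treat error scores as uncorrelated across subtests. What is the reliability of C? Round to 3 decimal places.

Var(A+C) = 2 + 2·0.16 = 2.320.
True-score variance = ρ_A + ρ_C + 2·0.16, so 0.724 = (0.62 + ρ_C + 0.32) / 2.320.
ρ_C = 0.724·2.320 − 0.62 − 0.32 = 0.740.

0.740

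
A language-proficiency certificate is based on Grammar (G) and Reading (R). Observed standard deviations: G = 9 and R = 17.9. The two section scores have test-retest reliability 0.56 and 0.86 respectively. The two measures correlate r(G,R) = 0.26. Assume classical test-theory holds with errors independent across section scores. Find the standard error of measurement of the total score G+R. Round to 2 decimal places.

Var(total) = 401.41 + 83.772 = 485.182.
True-score variance = 320.913 + 83.772 = 404.685, so reliability = 0.8341.
Error variance = 485.182 − 404.685 = 80.4974; SEM = √80.4974 = 8.97.

8.97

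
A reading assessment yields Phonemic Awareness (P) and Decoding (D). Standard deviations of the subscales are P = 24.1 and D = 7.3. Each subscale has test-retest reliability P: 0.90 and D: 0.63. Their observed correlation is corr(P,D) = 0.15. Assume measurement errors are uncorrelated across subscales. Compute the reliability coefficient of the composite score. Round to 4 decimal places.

Var(P+D) = 24.1² + 7.3² + 2·[24.1·7.3·0.15] = 634.1 + 52.779 = 686.879.
With uncorrelated errors the cross-covariances are all true-score covariance, so they carry over unchanged; only the diagonal terms shrink to ρᵢσᵢ².
True-score variance = [24.1²·0.90 + 7.3²·0.63] + 52.779 = 556.302 + 52.779 = 609.081.
Reliability = 609.081 / 686.879 = 0.8867.

0.8867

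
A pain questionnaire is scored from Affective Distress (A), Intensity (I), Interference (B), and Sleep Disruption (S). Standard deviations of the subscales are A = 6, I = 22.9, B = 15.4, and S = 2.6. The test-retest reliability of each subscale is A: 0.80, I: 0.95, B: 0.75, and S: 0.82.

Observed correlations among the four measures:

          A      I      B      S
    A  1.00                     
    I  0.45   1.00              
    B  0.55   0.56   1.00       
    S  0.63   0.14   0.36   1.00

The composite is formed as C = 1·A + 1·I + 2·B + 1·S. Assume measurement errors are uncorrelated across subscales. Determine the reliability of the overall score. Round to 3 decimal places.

0.900

Var(C) = 6² + 22.9² + 2²·15.4² + 2.6² + 2·[6·22.9·0.45 + 2·6·15.4·0.55 + 6·2.6·0.63 + 2·22.9·15.4·0.56 + 22.9·2.6·0.14 + 2·15.4·2.6·0.36] = 1515.81 + 1210.88 = 2726.69.
With uncorrelated errors the cross-covariances are all true-score covariance, so they carry over unchanged; only the diagonal terms shrink to ρᵢσᵢ².
True-score variance = [6²·0.80 + 22.9²·0.95 + 2²·15.4²·0.75 + 2.6²·0.82] + 1210.88 = 1244.01 + 1210.88 = 2454.9.
Reliability = 2454.9 / 2726.69 = 0.900.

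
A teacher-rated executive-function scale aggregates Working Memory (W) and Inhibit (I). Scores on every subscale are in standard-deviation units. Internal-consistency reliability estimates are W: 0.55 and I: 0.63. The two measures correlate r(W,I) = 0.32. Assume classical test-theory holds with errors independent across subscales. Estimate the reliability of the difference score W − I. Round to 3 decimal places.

0.397

Var(W−I) = 1 + 1 − 2·0.32 = 2 − 0.64 = 1.36.
Because errors are independent across components, Cov(Tᵢ,Tⱼ) = Cov(Xᵢ,Xⱼ); the off-diagonal part of the true-score variance is the same as above.
True-score variance = [0.55 + 0.63] − 0.64 = 1.18 − 0.64 = 0.54.
Reliability = 0.54 / 1.36 = 0.397.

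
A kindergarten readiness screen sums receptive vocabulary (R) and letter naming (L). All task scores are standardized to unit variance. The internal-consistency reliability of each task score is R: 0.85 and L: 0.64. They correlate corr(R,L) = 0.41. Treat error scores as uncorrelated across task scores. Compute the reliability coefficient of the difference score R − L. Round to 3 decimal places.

0.568

Var(R−L) = 1 + 1 − 2·0.41 = 2 − 0.82 = 1.18.
With uncorrelated errors the cross-covariances are all true-score covariance, so they carry over unchanged; only the diagonal terms shrink to ρᵢσᵢ².
True-score variance = [0.85 + 0.64] − 0.82 = 1.49 − 0.82 = 0.67.
Reliability = 0.67 / 1.18 = 0.568.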